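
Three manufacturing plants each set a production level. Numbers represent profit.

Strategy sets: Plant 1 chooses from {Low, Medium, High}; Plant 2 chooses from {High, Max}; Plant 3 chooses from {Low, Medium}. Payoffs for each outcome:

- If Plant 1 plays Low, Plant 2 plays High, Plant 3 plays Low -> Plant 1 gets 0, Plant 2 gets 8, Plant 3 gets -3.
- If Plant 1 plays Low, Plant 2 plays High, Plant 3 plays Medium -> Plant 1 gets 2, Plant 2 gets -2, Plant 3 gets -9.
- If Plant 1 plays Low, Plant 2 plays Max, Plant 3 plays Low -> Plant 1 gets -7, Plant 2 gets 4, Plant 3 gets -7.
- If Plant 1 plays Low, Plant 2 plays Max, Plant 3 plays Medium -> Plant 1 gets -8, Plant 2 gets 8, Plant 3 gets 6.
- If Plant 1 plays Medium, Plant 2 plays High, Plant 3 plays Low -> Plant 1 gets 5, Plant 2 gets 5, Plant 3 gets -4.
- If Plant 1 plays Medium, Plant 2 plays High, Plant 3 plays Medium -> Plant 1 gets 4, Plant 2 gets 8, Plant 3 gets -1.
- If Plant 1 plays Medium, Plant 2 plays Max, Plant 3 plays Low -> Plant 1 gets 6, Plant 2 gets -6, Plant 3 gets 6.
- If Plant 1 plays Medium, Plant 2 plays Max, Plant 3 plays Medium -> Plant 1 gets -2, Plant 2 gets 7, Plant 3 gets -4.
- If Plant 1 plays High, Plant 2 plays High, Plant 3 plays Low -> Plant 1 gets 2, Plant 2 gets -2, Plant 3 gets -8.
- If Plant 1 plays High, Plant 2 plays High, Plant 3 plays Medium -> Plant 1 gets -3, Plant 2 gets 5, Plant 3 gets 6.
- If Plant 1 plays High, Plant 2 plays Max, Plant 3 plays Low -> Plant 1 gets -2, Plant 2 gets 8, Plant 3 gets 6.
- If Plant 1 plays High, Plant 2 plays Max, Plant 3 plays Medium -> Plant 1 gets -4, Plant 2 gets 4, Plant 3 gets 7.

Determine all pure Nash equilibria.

Check each profile: it is a Nash equilibrium iff no player can strictly gain by switching unilaterally.
(Low, High, Low): Plant 1 can switch to Medium (0 → 5). Not NE.
(Low, High, Medium): Plant 1 can switch to Medium (2 → 4). Not NE.
(Low, Max, Low): Plant 1 can switch to Medium (-7 → 6). Not NE.
(Low, Max, Medium): Plant 1 can switch to Medium (-8 → -2). Not NE.
(Medium, High, Low): Plant 3 can switch to Medium (-4 → -1). Not NE.
(Medium, High, Medium): Plant 1 gets 4, best alternative 2; Plant 2 gets 8, best alternative 7; Plant 3 gets -1, best alternative -4. No profitable deviation — NE.
(Medium, Max, Low): Plant 2 can switch to High (-6 → 5). Not NE.
(The remaining 5 profiles each have a profitable deviation by the same check.)

(Medium, High, Medium)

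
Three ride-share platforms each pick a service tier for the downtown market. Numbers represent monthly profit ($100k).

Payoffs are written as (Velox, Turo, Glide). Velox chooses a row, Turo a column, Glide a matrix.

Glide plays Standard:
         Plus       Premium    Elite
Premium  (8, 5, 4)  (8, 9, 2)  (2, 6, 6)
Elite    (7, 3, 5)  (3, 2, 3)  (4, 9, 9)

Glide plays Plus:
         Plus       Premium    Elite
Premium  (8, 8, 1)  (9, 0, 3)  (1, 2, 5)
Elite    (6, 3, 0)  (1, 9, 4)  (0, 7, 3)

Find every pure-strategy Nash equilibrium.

Velox against (Plus, Standard): payoffs 8, 7 → best response Premium.
Velox against (Plus, Plus): payoffs 8, 6 → best response Premium.
Velox against (Premium, Standard): payoffs 8, 3 → best response Premium.
Velox against (Premium, Plus): payoffs 9, 1 → best response Premium.
Velox against (Elite, Standard): payoffs 2, 4 → best response Elite.
Velox against (Elite, Plus): payoffs 1, 0 → best response Premium.
Turo against (Premium, Standard): payoffs 5, 9, 6 → best response Premium.
Turo against (Premium, Plus): payoffs 8, 0, 2 → best response Plus.
Turo against (Elite, Standard): payoffs 3, 2, 9 → best response Elite.
Turo against (Elite, Plus): payoffs 3, 9, 7 → best response Premium.
Glide against (Premium, Plus): payoffs 4, 1 → best response Standard.
Glide against (Premium, Premium): payoffs 2, 3 → best response Plus.
Glide against (Premium, Elite): payoffs 6, 5 → best response Standard.
Glide against (Elite, Plus): payoffs 5, 0 → best response Standard.
Glide against (Elite, Premium): payoffs 3, 4 → best response Plus.
Glide against (Elite, Elite): payoffs 9, 3 → best response Standard.
Mutual best responses: (Elite, Elite, Standard).

Pure NE: (Elite, Elite, Standard)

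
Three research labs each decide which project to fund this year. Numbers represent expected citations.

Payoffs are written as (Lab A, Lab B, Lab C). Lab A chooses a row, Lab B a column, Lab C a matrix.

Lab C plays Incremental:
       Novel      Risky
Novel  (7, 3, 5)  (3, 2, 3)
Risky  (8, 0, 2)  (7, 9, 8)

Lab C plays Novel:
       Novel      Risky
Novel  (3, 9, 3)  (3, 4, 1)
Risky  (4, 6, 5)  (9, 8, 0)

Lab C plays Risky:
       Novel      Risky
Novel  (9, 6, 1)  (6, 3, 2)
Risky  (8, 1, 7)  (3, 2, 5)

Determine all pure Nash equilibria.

Lab A against (Novel, Incremental): payoffs 7, 8 → best response Risky.
Lab A against (Novel, Novel): payoffs 3, 4 → best response Risky.
Lab A against (Novel, Risky): payoffs 9, 8 → best response Novel.
Lab A against (Risky, Incremental): payoffs 3, 7 → best response Risky.
Lab A against (Risky, Novel): payoffs 3, 9 → best response Risky.
Lab A against (Risky, Risky): payoffs 6, 3 → best response Novel.
Lab B against (Novel, Incremental): payoffs 3, 2 → best response Novel.
Lab B against (Novel, Novel): payoffs 9, 4 → best response Novel.
Lab B against (Novel, Risky): payoffs 6, 3 → best response Novel.
Lab B against (Risky, Incremental): payoffs 0, 9 → best response Risky.
Lab B against (Risky, Novel): payoffs 6, 8 → best response Risky.
Lab B against (Risky, Risky): payoffs 1, 2 → best response Risky.
Lab C against (Novel, Novel): payoffs 5, 3, 1 → best response Incremental.
Lab C against (Novel, Risky): payoffs 3, 1, 2 → best response Incremental.
Lab C against (Risky, Novel): payoffs 2, 5, 7 → best response Risky.
Lab C against (Risky, Risky): payoffs 8, 0, 5 → best response Incremental.
Mutual best responses: (Risky, Risky, Incremental).

The unique pure-strategy Nash equilibrium is (Risky, Risky, Incremental).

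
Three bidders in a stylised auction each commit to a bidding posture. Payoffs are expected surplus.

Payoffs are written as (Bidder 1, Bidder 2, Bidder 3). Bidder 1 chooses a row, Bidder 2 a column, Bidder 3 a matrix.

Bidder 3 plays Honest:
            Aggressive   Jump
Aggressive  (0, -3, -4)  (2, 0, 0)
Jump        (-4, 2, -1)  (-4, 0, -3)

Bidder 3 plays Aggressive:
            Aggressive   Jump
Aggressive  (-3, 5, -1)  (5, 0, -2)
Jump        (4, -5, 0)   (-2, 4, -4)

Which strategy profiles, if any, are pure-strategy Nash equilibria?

The unique pure-strategy Nash equilibrium is (Aggressive, Jump, Honest).

(Aggressive, Aggressive, Honest): Bidder 2 can switch to Jump (-3 → 0). Not NE.
(Aggressive, Aggressive, Aggressive): Bidder 1 can switch to Jump (-3 → 4). Not NE.
(Aggressive, Jump, Honest): Bidder 1 gets 2, best alternative -4; Bidder 2 gets 0, best alternative -3; Bidder 3 gets 0, best alternative -2. No profitable deviation — NE.
(Aggressive, Jump, Aggressive): Bidder 2 can switch to Aggressive (0 → 5). Not NE.
(Jump, Aggressive, Honest): Bidder 1 can switch to Aggressive (-4 → 0). Not NE.
(Jump, Aggressive, Aggressive): Bidder 2 can switch to Jump (-5 → 4). Not NE.
(Jump, Jump, Honest): Bidder 1 can switch to Aggressive (-4 → 2). Not NE.
(Jump, Jump, Aggressive): Bidder 1 can switch to Aggressive (-2 → 5). Not NE.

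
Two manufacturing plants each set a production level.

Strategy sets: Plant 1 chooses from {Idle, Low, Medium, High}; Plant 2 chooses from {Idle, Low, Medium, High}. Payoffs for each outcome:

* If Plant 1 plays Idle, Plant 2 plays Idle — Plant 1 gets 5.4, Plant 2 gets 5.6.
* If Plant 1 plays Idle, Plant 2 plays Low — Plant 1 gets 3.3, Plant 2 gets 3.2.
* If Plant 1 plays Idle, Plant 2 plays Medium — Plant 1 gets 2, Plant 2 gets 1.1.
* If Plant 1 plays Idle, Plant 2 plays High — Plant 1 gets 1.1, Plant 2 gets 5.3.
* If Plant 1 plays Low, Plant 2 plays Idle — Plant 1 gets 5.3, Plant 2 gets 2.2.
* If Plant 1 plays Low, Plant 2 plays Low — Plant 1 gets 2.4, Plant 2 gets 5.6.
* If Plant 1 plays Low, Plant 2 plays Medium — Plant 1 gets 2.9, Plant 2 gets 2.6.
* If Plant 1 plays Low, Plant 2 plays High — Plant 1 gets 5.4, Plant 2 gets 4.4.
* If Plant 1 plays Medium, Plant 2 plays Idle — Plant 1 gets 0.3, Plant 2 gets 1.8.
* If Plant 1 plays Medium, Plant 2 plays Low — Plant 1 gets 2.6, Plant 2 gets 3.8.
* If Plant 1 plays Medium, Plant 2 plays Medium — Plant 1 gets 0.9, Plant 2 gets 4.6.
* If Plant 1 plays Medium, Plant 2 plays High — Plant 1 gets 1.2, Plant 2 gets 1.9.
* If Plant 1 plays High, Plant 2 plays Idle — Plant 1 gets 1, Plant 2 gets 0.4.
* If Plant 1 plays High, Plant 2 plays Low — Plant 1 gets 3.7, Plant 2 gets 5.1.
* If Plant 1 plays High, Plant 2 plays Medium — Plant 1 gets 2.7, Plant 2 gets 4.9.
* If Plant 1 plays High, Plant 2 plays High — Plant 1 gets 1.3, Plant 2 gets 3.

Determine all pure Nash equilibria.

(Idle, Idle): Plant 1 gets 5.4, best alternative 5.3; Plant 2 gets 5.6, best alternative 5.3. No profitable deviation — NE.
(Idle, Low): Plant 1 can switch to High (3.3 → 3.7). Not NE.
(Idle, Medium): Plant 1 can switch to Low (2 → 2.9). Not NE.
(Idle, High): Plant 1 can switch to Low (1.1 → 5.4). Not NE.
(Low, Idle): Plant 1 can switch to Idle (5.3 → 5.4). Not NE.
(Low, Low): Plant 1 can switch to Idle (2.4 → 3.3). Not NE.
(Low, Medium): Plant 2 can switch to Low (2.6 → 5.6). Not NE.
(High, Low): Plant 1 gets 3.7, best alternative 3.3; Plant 2 gets 5.1, best alternative 4.9. No profitable deviation — NE.
(The remaining 8 profiles each have a profitable deviation by the same check.)

Pure-strategy Nash equilibria: (Idle, Idle) and (High, Low)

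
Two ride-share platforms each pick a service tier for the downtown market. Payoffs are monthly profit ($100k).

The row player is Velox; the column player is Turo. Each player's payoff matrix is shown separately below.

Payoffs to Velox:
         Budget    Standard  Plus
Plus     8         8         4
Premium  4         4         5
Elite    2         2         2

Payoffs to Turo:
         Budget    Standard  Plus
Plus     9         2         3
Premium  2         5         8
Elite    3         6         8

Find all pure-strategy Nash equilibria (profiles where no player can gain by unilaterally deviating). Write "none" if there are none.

Velox against Budget: payoffs 8, 4, 2 → best response Plus.
Velox against Standard: payoffs 8, 4, 2 → best response Plus.
Velox against Plus: payoffs 4, 5, 2 → best response Premium.
Turo against Plus: payoffs 9, 2, 3 → best response Budget.
Turo against Premium: payoffs 2, 5, 8 → best response Plus.
Turo against Elite: payoffs 3, 6, 8 → best response Plus.
Mutual best responses: (Plus, Budget); (Premium, Plus).

Pure-strategy Nash equilibria: (Plus, Budget); (Premium, Plus)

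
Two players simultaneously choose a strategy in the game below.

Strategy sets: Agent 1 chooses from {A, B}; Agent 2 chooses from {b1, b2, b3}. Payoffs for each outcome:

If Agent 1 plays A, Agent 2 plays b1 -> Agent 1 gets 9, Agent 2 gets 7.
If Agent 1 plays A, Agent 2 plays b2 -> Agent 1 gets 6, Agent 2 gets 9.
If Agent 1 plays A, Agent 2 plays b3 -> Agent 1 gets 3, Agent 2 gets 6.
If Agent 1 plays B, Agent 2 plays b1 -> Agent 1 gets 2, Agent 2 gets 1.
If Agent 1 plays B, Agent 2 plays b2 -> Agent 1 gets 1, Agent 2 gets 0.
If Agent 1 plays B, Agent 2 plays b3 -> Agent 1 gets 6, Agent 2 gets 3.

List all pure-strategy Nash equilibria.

For each strategy profile, look for a profitable unilateral deviation.
(A, b1): Agent 2 can switch to b2 (7 → 9). Not NE.
(A, b2): Agent 1 gets 6, best alternative 1; Agent 2 gets 9, best alternative 7. No profitable deviation — NE.
(A, b3): Agent 1 can switch to B (3 → 6). Not NE.
(B, b1): Agent 1 can switch to A (2 → 9). Not NE.
(B, b2): Agent 1 can switch to A (1 → 6). Not NE.
(B, b3): Agent 1 gets 6, best alternative 3; Agent 2 gets 3, best alternative 1. No profitable deviation — NE.

(A, b2); (B, b3)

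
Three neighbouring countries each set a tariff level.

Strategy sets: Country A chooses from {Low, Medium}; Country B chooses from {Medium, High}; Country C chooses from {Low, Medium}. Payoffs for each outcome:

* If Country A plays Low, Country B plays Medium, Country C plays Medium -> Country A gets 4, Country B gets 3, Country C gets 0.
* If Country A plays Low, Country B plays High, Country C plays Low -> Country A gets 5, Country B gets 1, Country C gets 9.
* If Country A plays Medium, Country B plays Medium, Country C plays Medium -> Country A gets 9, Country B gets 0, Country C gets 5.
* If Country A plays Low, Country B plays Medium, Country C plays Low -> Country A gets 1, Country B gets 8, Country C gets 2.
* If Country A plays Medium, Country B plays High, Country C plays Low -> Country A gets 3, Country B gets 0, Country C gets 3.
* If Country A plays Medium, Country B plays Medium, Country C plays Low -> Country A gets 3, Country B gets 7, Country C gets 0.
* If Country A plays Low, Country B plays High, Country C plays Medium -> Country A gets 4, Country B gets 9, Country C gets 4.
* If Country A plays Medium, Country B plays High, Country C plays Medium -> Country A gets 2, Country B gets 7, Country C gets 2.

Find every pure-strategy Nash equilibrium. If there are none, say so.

This game has no pure Nash equilibrium.

Check each profile: it is a Nash equilibrium iff no player can strictly gain by switching unilaterally.
(Low, Medium, Low): Country A can switch to Medium (1 → 3). Not NE.
(Low, Medium, Medium): Country A can switch to Medium (4 → 9). Not NE.
(Low, High, Low): Country B can switch to Medium (1 → 8). Not NE.
(Low, High, Medium): Country C can switch to Low (4 → 9). Not NE.
(Medium, Medium, Low): Country C can switch to Medium (0 → 5). Not NE.
(Medium, Medium, Medium): Country B can switch to High (0 → 7). Not NE.
(Medium, High, Low): Country A can switch to Low (3 → 5). Not NE.
(Medium, High, Medium): Country A can switch to Low (2 → 4). Not NE.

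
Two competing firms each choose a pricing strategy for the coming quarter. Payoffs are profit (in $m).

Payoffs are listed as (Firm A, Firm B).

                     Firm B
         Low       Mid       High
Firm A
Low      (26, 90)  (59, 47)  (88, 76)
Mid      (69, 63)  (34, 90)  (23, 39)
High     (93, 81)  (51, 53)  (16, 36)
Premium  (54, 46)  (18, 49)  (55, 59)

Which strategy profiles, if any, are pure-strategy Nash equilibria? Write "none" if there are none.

The unique pure-strategy Nash equilibrium is (High, Low).

(Low, Low): Firm A can switch to Mid (26 → 69). Not NE.
(Low, Mid): Firm B can switch to Low (47 → 90). Not NE.
(Low, High): Firm B can switch to Low (76 → 90). Not NE.
(Mid, Low): Firm A can switch to High (69 → 93). Not NE.
(Mid, Mid): Firm A can switch to Low (34 → 59). Not NE.
(Mid, High): Firm A can switch to Low (23 → 88). Not NE.
(High, Low): Firm A gets 93, best alternative 69; Firm B gets 81, best alternative 53. No profitable deviation — NE.
(High, Mid): Firm A can switch to Low (51 → 59). Not NE.
(High, High): Firm A can switch to Low (16 → 88). Not NE.
(Premium, Low): Firm A can switch to Mid (54 → 69). Not NE.
(Premium, Mid): Firm A can switch to Low (18 → 59). Not NE.
(The remaining 1 profile has a profitable deviation by the same check.)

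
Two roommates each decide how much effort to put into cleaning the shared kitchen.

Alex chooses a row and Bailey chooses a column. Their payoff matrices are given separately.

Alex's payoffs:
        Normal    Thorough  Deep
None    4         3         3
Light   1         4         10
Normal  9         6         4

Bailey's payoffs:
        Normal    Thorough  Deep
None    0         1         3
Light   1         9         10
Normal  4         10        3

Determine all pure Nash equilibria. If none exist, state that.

The pure Nash equilibria are (Light, Deep) and (Normal, Thorough).

(None, Normal): Alex can switch to Normal (4 → 9). Not NE.
(None, Thorough): Alex can switch to Light (3 → 4). Not NE.
(None, Deep): Alex can switch to Light (3 → 10). Not NE.
(Light, Normal): Alex can switch to None (1 → 4). Not NE.
(Light, Thorough): Alex can switch to Normal (4 → 6). Not NE.
(Light, Deep): Alex gets 10, best alternative 4; Bailey gets 10, best alternative 9. No profitable deviation — NE.
(Normal, Normal): Bailey can switch to Thorough (4 → 10). Not NE.
(Normal, Thorough): Alex gets 6, best alternative 4; Bailey gets 10, best alternative 4. No profitable deviation — NE.
(Normal, Deep): Alex can switch to Light (4 → 10). Not NE.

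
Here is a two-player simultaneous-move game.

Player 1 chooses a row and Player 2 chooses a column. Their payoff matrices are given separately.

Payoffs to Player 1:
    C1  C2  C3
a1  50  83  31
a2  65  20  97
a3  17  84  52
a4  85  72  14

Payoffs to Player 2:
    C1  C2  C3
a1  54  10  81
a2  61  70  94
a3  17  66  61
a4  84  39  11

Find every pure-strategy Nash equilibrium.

Mark each player's best response to every combination of opponents' strategies; a profile where every player is best-responding is a pure Nash equilibrium.
Player 1 against C1: payoffs 50, 65, 17, 85 → best response a4.
Player 1 against C2: payoffs 83, 20, 84, 72 → best response a3.
Player 1 against C3: payoffs 31, 97, 52, 14 → best response a2.
Player 2 against a1: payoffs 54, 10, 81 → best response C3.
Player 2 against a2: payoffs 61, 70, 94 → best response C3.
Player 2 against a3: payoffs 17, 66, 61 → best response C2.
Player 2 against a4: payoffs 84, 39, 11 → best response C1.
Mutual best responses: (a2, C3); (a3, C2); (a4, C1).

(a2, C3), (a3, C2), (a4, C1)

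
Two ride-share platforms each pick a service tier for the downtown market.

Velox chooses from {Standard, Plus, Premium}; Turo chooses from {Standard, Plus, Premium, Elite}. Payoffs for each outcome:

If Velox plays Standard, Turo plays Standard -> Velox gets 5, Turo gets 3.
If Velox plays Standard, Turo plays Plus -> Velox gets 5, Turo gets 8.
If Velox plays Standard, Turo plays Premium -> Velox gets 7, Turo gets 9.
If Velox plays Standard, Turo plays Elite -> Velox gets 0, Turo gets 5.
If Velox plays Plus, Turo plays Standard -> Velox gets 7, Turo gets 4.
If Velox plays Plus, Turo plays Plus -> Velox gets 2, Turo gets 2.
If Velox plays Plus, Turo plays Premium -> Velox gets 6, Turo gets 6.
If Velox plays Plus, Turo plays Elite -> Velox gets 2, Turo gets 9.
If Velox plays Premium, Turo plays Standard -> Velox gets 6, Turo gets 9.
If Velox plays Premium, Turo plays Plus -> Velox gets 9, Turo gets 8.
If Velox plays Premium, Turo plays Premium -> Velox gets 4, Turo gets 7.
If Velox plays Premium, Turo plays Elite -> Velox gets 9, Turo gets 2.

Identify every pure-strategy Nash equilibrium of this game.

The unique pure-strategy Nash equilibrium is (Standard, Premium).

(Standard, Standard): Velox can switch to Plus (5 → 7). Not NE.
(Standard, Plus): Velox can switch to Premium (5 → 9). Not NE.
(Standard, Premium): Velox gets 7, best alternative 6; Turo gets 9, best alternative 8. No profitable deviation — NE.
(Standard, Elite): Velox can switch to Plus (0 → 2). Not NE.
(Plus, Standard): Turo can switch to Premium (4 → 6). Not NE.
(Plus, Plus): Velox can switch to Standard (2 → 5). Not NE.
(Plus, Premium): Velox can switch to Standard (6 → 7). Not NE.
(Plus, Elite): Velox can switch to Premium (2 → 9). Not NE.
(Premium, Standard): Velox can switch to Plus (6 → 7). Not NE.
(The remaining 3 profiles each have a profitable deviation by the same check.)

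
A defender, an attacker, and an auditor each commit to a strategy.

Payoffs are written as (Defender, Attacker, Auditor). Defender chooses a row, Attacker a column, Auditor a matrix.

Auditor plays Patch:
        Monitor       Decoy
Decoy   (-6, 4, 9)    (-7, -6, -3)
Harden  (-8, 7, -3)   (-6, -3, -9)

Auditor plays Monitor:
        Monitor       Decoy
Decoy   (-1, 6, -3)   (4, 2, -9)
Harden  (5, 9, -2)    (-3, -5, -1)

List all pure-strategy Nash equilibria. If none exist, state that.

The pure Nash equilibria are (Decoy, Monitor, Patch), (Harden, Monitor, Monitor).

(Decoy, Monitor, Patch): Defender gets -6, best alternative -8; Attacker gets 4, best alternative -6; Auditor gets 9, best alternative -3. No profitable deviation — NE.
(Decoy, Monitor, Monitor): Defender can switch to Harden (-1 → 5). Not NE.
(Decoy, Decoy, Patch): Defender can switch to Harden (-7 → -6). Not NE.
(Decoy, Decoy, Monitor): Attacker can switch to Monitor (2 → 6). Not NE.
(Harden, Monitor, Patch): Defender can switch to Decoy (-8 → -6). Not NE.
(Harden, Monitor, Monitor): Defender gets 5, best alternative -1; Attacker gets 9, best alternative -5; Auditor gets -2, best alternative -3. No profitable deviation — NE.
(Harden, Decoy, Patch): Attacker can switch to Monitor (-3 → 7). Not NE.
(Harden, Decoy, Monitor): Defender can switch to Decoy (-3 → 4). Not NE.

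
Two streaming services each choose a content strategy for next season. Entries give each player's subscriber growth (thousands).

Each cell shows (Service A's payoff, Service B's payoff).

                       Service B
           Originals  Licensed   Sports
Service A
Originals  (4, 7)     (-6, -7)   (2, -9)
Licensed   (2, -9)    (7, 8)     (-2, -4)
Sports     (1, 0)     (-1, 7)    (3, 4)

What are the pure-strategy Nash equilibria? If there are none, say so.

Service A against Originals: payoffs 4, 2, 1 → best response Originals.
Service A against Licensed: payoffs -6, 7, -1 → best response Licensed.
Service A against Sports: payoffs 2, -2, 3 → best response Sports.
Service B against Originals: payoffs 7, -7, -9 → best response Originals.
Service B against Licensed: payoffs -9, 8, -4 → best response Licensed.
Service B against Sports: payoffs 0, 7, 4 → best response Licensed.
Mutual best responses: (Originals, Originals); (Licensed, Licensed).

(Originals, Originals), (Licensed, Licensed)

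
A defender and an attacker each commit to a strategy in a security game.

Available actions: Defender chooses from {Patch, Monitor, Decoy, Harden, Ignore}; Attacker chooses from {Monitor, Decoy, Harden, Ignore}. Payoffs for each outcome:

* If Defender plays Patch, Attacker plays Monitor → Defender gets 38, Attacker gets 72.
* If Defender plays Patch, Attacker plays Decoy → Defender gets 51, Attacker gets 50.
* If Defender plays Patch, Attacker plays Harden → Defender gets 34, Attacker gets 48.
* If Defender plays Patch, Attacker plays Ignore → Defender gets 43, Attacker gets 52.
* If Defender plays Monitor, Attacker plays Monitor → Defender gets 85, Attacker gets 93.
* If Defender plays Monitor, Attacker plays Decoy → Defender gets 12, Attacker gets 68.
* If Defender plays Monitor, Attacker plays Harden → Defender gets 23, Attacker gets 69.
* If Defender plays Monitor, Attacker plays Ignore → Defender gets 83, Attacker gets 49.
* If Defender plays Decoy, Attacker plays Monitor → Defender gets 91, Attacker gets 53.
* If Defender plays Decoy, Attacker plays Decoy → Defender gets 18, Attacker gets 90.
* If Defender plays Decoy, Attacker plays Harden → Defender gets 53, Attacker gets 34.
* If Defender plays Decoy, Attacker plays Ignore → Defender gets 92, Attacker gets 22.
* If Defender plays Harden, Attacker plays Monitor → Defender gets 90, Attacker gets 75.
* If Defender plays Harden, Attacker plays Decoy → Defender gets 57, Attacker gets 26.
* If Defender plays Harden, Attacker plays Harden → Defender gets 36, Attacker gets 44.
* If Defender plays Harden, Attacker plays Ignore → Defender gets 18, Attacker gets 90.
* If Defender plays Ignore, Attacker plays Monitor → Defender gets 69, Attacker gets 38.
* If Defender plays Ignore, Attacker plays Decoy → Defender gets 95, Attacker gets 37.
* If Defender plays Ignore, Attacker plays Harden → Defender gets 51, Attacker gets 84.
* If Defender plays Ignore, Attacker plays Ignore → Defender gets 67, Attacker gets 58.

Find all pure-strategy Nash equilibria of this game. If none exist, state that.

This game has no pure Nash equilibrium.

Mark each player's best response to every combination of opponents' strategies; a profile where every player is best-responding is a pure Nash equilibrium.
Defender against Monitor: payoffs 38, 85, 91, 90, 69 → best response Decoy.
Defender against Decoy: payoffs 51, 12, 18, 57, 95 → best response Ignore.
Defender against Harden: payoffs 34, 23, 53, 36, 51 → best response Decoy.
Defender against Ignore: payoffs 43, 83, 92, 18, 67 → best response Decoy.
Attacker against Patch: payoffs 72, 50, 48, 52 → best response Monitor.
Attacker against Monitor: payoffs 93, 68, 69, 49 → best response Monitor.
Attacker against Decoy: payoffs 53, 90, 34, 22 → best response Decoy.
Attacker against Harden: payoffs 75, 26, 44, 90 → best response Ignore.
Attacker against Ignore: payoffs 38, 37, 84, 58 → best response Harden.
No profile is a mutual best response for all players.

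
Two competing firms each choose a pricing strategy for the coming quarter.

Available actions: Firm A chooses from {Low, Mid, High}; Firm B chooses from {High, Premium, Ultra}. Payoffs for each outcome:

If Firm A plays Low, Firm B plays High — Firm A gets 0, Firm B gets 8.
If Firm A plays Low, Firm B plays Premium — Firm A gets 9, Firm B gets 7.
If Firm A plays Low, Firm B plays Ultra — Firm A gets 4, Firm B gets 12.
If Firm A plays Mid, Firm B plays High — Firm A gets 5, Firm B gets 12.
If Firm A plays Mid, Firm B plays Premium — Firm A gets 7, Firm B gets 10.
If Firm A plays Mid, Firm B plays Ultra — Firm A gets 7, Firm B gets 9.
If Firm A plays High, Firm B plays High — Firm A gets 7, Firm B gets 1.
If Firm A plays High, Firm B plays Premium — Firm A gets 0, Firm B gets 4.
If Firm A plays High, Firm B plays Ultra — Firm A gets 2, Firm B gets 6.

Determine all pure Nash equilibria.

Firm A against High: payoffs 0, 5, 7 → best response High.
Firm A against Premium: payoffs 9, 7, 0 → best response Low.
Firm A against Ultra: payoffs 4, 7, 2 → best response Mid.
Firm B against Low: payoffs 8, 7, 12 → best response Ultra.
Firm B against Mid: payoffs 12, 10, 9 → best response High.
Firm B against High: payoffs 1, 4, 6 → best response Ultra.
No profile is a mutual best response for all players.

This game has no pure Nash equilibrium.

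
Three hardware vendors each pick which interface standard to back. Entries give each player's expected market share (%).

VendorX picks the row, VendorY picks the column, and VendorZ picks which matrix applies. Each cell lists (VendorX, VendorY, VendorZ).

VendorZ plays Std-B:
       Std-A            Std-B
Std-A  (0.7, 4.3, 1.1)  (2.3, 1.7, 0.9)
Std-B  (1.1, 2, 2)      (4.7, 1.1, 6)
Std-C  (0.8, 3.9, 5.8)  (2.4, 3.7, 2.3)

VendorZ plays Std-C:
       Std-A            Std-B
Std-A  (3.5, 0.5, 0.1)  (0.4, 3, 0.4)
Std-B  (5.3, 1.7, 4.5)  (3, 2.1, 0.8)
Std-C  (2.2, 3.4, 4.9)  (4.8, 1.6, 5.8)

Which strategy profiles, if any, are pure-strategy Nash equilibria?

Check each profile: it is a Nash equilibrium iff no player can strictly gain by switching unilaterally.
(Std-A, Std-A, Std-B): VendorX can switch to Std-B (0.7 → 1.1). Not NE.
(Std-A, Std-A, Std-C): VendorX can switch to Std-B (3.5 → 5.3). Not NE.
(Std-A, Std-B, Std-B): VendorX can switch to Std-B (2.3 → 4.7). Not NE.
(Std-A, Std-B, Std-C): VendorX can switch to Std-B (0.4 → 3). Not NE.
(Std-B, Std-A, Std-B): VendorZ can switch to Std-C (2 → 4.5). Not NE.
(Std-B, Std-A, Std-C): VendorY can switch to Std-B (1.7 → 2.1). Not NE.
(Std-B, Std-B, Std-B): VendorY can switch to Std-A (1.1 → 2). Not NE.
(Std-B, Std-B, Std-C): VendorX can switch to Std-C (3 → 4.8). Not NE.
(The remaining 4 profiles each have a profitable deviation by the same check.)

There is no pure-strategy Nash equilibrium.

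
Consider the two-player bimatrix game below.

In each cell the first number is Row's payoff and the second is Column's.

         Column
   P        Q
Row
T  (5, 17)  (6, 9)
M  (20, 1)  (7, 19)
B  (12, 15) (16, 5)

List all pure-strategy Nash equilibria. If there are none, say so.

(T, P): Row can switch to M (5 → 20). Not NE.
(T, Q): Row can switch to M (6 → 7). Not NE.
(M, P): Column can switch to Q (1 → 19). Not NE.
(M, Q): Row can switch to B (7 → 16). Not NE.
(B, P): Row can switch to M (12 → 20). Not NE.
(B, Q): Column can switch to P (5 → 15). Not NE.

No pure-strategy Nash equilibrium.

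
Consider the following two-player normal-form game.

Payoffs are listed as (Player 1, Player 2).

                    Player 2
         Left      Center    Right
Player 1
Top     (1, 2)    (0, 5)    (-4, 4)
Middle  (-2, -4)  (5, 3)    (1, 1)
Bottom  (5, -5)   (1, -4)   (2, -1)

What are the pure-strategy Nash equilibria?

Player 1 against Left: payoffs 1, -2, 5 → best response Bottom.
Player 1 against Center: payoffs 0, 5, 1 → best response Middle.
Player 1 against Right: payoffs -4, 1, 2 → best response Bottom.
Player 2 against Top: payoffs 2, 5, 4 → best response Center.
Player 2 against Middle: payoffs -4, 3, 1 → best response Center.
Player 2 against Bottom: payoffs -5, -4, -1 → best response Right.
Mutual best responses: (Middle, Center); (Bottom, Right).

(Middle, Center); (Bottom, Right)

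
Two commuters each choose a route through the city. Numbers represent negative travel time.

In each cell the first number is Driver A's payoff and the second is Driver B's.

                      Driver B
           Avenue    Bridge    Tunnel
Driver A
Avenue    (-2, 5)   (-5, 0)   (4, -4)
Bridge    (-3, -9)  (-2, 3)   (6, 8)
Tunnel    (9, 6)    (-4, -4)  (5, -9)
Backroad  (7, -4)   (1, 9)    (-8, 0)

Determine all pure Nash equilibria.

(Avenue, Avenue): Driver A can switch to Tunnel (-2 → 9). Not NE.
(Avenue, Bridge): Driver A can switch to Bridge (-5 → -2). Not NE.
(Avenue, Tunnel): Driver A can switch to Bridge (4 → 6). Not NE.
(Bridge, Avenue): Driver A can switch to Avenue (-3 → -2). Not NE.
(Bridge, Bridge): Driver A can switch to Backroad (-2 → 1). Not NE.
(Bridge, Tunnel): Driver A gets 6, best alternative 5; Driver B gets 8, best alternative 3. No profitable deviation — NE.
(Tunnel, Avenue): Driver A gets 9, best alternative 7; Driver B gets 6, best alternative -4. No profitable deviation — NE.
(Tunnel, Bridge): Driver A can switch to Bridge (-4 → -2). Not NE.
(Backroad, Bridge): Driver A gets 1, best alternative -2; Driver B gets 9, best alternative 0. No profitable deviation — NE.
(The remaining 3 profiles each have a profitable deviation by the same check.)

The pure Nash equilibria are (Bridge, Tunnel), (Tunnel, Avenue), (Backroad, Bridge).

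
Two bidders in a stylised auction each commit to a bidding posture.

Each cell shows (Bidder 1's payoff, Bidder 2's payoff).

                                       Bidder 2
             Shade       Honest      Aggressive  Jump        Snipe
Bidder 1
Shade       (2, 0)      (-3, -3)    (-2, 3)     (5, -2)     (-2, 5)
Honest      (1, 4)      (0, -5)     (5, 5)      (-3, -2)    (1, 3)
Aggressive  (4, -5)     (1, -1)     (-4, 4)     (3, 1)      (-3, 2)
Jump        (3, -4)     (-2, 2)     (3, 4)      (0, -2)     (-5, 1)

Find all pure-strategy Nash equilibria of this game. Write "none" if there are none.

(Shade, Shade): Bidder 1 can switch to Aggressive (2 → 4). Not NE.
(Shade, Honest): Bidder 1 can switch to Honest (-3 → 0). Not NE.
(Shade, Aggressive): Bidder 1 can switch to Honest (-2 → 5). Not NE.
(Shade, Jump): Bidder 2 can switch to Shade (-2 → 0). Not NE.
(Shade, Snipe): Bidder 1 can switch to Honest (-2 → 1). Not NE.
(Honest, Shade): Bidder 1 can switch to Shade (1 → 2). Not NE.
(Honest, Honest): Bidder 1 can switch to Aggressive (0 → 1). Not NE.
(Honest, Aggressive): Bidder 1 gets 5, best alternative 3; Bidder 2 gets 5, best alternative 4. No profitable deviation — NE.
(Honest, Jump): Bidder 1 can switch to Shade (-3 → 5). Not NE.
(Honest, Snipe): Bidder 2 can switch to Shade (3 → 4). Not NE.
(Aggressive, Shade): Bidder 2 can switch to Honest (-5 → -1). Not NE.
(Aggressive, Honest): Bidder 2 can switch to Aggressive (-1 → 4). Not NE.
(Aggressive, Aggressive): Bidder 1 can switch to Shade (-4 → -2). Not NE.
(The remaining 7 profiles each have a profitable deviation by the same check.)

The unique pure-strategy Nash equilibrium is (Honest, Aggressive).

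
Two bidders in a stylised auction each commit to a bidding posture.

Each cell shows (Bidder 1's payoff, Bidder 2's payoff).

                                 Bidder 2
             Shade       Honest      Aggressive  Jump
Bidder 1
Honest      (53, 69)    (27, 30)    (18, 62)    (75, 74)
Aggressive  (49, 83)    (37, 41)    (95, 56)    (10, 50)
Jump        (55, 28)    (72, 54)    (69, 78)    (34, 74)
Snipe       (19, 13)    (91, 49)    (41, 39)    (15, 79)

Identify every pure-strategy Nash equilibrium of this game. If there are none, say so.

Bidder 1 against Shade: payoffs 53, 49, 55, 19 → best response Jump.
Bidder 1 against Honest: payoffs 27, 37, 72, 91 → best response Snipe.
Bidder 1 against Aggressive: payoffs 18, 95, 69, 41 → best response Aggressive.
Bidder 1 against Jump: payoffs 75, 10, 34, 15 → best response Honest.
Bidder 2 against Honest: payoffs 69, 30, 62, 74 → best response Jump.
Bidder 2 against Aggressive: payoffs 83, 41, 56, 50 → best response Shade.
Bidder 2 against Jump: payoffs 28, 54, 78, 74 → best response Aggressive.
Bidder 2 against Snipe: payoffs 13, 49, 39, 79 → best response Jump.
Mutual best responses: (Honest, Jump).

Pure NE: (Honest, Jump)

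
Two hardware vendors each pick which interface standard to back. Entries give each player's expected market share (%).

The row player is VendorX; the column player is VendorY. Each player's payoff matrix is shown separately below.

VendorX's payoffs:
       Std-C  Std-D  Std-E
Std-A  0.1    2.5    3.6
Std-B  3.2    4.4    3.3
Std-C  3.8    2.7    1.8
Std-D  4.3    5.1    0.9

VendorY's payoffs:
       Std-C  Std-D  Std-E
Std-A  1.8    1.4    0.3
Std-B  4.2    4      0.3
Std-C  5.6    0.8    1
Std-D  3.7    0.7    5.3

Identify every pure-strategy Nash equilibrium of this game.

For each player, find the best response to each opponent profile; mutual best responses are the pure NE.
VendorX against Std-C: payoffs 0.1, 3.2, 3.8, 4.3 → best response Std-D.
VendorX against Std-D: payoffs 2.5, 4.4, 2.7, 5.1 → best response Std-D.
VendorX against Std-E: payoffs 3.6, 3.3, 1.8, 0.9 → best response Std-A.
VendorY against Std-A: payoffs 1.8, 1.4, 0.3 → best response Std-C.
VendorY against Std-B: payoffs 4.2, 4, 0.3 → best response Std-C.
VendorY against Std-C: payoffs 5.6, 0.8, 1 → best response Std-C.
VendorY against Std-D: payoffs 3.7, 0.7, 5.3 → best response Std-E.
No profile is a mutual best response for all players.

none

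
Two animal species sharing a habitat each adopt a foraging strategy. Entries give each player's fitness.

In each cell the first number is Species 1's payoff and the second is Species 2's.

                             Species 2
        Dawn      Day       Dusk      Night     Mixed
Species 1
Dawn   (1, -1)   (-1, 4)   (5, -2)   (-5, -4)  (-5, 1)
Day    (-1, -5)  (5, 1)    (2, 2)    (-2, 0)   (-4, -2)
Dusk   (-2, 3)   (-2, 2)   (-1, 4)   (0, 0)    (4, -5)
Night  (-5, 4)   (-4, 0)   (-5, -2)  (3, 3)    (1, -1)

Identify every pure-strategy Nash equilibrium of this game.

Species 1 against Dawn: payoffs 1, -1, -2, -5 → best response Dawn.
Species 1 against Day: payoffs -1, 5, -2, -4 → best response Day.
Species 1 against Dusk: payoffs 5, 2, -1, -5 → best response Dawn.
Species 1 against Night: payoffs -5, -2, 0, 3 → best response Night.
Species 1 against Mixed: payoffs -5, -4, 4, 1 → best response Dusk.
Species 2 against Dawn: payoffs -1, 4, -2, -4, 1 → best response Day.
Species 2 against Day: payoffs -5, 1, 2, 0, -2 → best response Dusk.
Species 2 against Dusk: payoffs 3, 2, 4, 0, -5 → best response Dusk.
Species 2 against Night: payoffs 4, 0, -2, 3, -1 → best response Dawn.
No profile is a mutual best response for all players.

No pure-strategy Nash equilibrium.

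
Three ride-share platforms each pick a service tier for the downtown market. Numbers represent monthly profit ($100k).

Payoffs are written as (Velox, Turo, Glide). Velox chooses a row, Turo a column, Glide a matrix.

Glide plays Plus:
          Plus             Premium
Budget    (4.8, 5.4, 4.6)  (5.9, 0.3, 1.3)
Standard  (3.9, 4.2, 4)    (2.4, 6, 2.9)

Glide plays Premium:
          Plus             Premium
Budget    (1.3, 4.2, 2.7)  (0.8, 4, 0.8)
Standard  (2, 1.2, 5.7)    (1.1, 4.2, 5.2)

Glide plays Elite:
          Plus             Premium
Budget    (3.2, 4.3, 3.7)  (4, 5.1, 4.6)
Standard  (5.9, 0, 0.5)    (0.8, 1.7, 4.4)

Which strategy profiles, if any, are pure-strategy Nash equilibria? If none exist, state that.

Velox against (Plus, Plus): payoffs 4.8, 3.9 → best response Budget.
Velox against (Plus, Premium): payoffs 1.3, 2 → best response Standard.
Velox against (Plus, Elite): payoffs 3.2, 5.9 → best response Standard.
Velox against (Premium, Plus): payoffs 5.9, 2.4 → best response Budget.
Velox against (Premium, Premium): payoffs 0.8, 1.1 → best response Standard.
Velox against (Premium, Elite): payoffs 4, 0.8 → best response Budget.
Turo against (Budget, Plus): payoffs 5.4, 0.3 → best response Plus.
Turo against (Budget, Premium): payoffs 4.2, 4 → best response Plus.
Turo against (Budget, Elite): payoffs 4.3, 5.1 → best response Premium.
Turo against (Standard, Plus): payoffs 4.2, 6 → best response Premium.
Turo against (Standard, Premium): payoffs 1.2, 4.2 → best response Premium.
Turo against (Standard, Elite): payoffs 0, 1.7 → best response Premium.
Glide against (Budget, Plus): payoffs 4.6, 2.7, 3.7 → best response Plus.
Glide against (Budget, Premium): payoffs 1.3, 0.8, 4.6 → best response Elite.
Glide against (Standard, Plus): payoffs 4, 5.7, 0.5 → best response Premium.
Glide against (Standard, Premium): payoffs 2.9, 5.2, 4.4 → best response Premium.
Mutual best responses: (Budget, Plus, Plus); (Budget, Premium, Elite); (Standard, Premium, Premium).

(Budget, Plus, Plus), (Budget, Premium, Elite), (Standard, Premium, Premium)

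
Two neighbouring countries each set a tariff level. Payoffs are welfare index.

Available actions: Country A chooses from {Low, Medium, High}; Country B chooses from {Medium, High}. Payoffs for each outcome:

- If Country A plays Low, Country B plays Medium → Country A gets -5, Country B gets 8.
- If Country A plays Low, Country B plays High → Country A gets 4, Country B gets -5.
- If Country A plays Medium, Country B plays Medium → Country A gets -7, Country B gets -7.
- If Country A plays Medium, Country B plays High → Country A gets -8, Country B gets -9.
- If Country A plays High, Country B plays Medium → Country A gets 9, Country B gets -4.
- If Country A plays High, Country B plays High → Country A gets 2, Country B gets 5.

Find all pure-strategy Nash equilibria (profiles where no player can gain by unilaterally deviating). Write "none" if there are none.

(Low, Medium): Country A can switch to High (-5 → 9). Not NE.
(Low, High): Country B can switch to Medium (-5 → 8). Not NE.
(Medium, Medium): Country A can switch to Low (-7 → -5). Not NE.
(Medium, High): Country A can switch to Low (-8 → 4). Not NE.
(High, Medium): Country B can switch to High (-4 → 5). Not NE.
(High, High): Country A can switch to Low (2 → 4). Not NE.

none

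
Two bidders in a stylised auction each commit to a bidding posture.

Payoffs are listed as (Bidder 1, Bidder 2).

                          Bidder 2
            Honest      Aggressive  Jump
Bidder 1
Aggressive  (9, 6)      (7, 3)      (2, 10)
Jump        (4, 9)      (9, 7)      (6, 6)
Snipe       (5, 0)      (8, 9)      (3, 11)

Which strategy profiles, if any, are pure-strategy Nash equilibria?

none

For each player, find the best response to each opponent profile; mutual best responses are the pure NE.
Bidder 1 against Honest: payoffs 9, 4, 5 → best response Aggressive.
Bidder 1 against Aggressive: payoffs 7, 9, 8 → best response Jump.
Bidder 1 against Jump: payoffs 2, 6, 3 → best response Jump.
Bidder 2 against Aggressive: payoffs 6, 3, 10 → best response Jump.
Bidder 2 against Jump: payoffs 9, 7, 6 → best response Honest.
Bidder 2 against Snipe: payoffs 0, 9, 11 → best response Jump.
No profile is a mutual best response for all players.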